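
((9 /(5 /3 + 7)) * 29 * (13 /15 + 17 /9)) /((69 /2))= 3596 /1495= 2.41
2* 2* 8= 32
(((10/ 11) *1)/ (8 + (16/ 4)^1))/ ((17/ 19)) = 95/ 1122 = 0.08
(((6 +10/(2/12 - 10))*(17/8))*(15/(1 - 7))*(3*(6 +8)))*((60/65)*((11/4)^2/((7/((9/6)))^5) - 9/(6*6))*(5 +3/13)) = 82785655395/62538112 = 1323.76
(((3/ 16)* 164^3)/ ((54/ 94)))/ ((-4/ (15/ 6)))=-16196435/ 18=-899801.94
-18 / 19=-0.95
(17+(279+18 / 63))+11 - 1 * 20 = 2011 / 7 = 287.29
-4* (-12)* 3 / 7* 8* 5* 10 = 57600 / 7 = 8228.57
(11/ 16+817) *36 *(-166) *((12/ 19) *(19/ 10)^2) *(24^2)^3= -53228012903202816/ 25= -2129120516128112.64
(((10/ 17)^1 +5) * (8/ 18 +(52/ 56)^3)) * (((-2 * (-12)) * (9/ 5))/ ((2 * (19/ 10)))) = 461235/ 5831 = 79.10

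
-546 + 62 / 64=-545.03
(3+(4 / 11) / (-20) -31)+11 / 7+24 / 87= -292198 / 11165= -26.17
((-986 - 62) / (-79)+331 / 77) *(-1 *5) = -534225 / 6083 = -87.82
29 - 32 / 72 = 257 / 9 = 28.56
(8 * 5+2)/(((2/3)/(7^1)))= 441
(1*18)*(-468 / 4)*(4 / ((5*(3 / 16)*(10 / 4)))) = -89856 / 25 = -3594.24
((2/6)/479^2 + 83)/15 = 11426162/2064969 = 5.53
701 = 701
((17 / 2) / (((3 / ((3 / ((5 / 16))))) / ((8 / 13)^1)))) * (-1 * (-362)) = 393856 / 65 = 6059.32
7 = 7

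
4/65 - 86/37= -5442/2405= -2.26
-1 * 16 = -16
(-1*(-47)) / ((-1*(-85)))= 47 / 85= 0.55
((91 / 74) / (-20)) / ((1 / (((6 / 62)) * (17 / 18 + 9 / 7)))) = -3653 / 275280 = -0.01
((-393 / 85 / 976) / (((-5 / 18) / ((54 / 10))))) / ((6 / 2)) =31833 / 1037000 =0.03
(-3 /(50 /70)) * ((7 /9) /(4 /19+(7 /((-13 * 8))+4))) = -0.79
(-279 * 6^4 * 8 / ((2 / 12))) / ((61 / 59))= -1024005888 / 61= -16786981.77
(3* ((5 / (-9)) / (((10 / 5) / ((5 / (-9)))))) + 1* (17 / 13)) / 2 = 0.89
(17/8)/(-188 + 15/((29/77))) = -493/34376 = -0.01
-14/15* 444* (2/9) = -4144/45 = -92.09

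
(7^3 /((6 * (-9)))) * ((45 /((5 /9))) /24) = -343 /16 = -21.44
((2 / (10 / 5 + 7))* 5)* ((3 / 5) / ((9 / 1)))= 2 / 27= 0.07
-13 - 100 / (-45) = -97 / 9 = -10.78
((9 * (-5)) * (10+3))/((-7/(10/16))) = 2925/56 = 52.23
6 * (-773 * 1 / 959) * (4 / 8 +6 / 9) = -773 / 137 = -5.64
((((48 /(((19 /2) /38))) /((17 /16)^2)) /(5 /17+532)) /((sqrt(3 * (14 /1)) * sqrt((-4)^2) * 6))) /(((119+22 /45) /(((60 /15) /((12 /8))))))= 40960 * sqrt(42) /5790120287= 0.00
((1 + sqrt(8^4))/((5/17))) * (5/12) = 1105/12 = 92.08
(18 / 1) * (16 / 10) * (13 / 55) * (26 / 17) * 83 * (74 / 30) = 49823904 / 23375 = 2131.50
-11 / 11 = -1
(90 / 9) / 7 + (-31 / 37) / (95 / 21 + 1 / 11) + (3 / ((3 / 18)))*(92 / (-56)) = -7820201 / 276094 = -28.32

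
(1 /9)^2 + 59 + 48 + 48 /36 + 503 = 49519 /81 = 611.35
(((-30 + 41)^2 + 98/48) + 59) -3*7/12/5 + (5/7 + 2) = 154901/840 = 184.41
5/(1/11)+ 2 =57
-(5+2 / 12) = -31 / 6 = -5.17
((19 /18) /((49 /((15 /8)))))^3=0.00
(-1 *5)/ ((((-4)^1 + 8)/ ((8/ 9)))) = -10/ 9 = -1.11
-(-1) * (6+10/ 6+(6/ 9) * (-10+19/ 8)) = 2.58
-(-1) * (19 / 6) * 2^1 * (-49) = -931 / 3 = -310.33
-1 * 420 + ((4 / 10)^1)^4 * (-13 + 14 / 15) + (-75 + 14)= -4512271 / 9375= -481.31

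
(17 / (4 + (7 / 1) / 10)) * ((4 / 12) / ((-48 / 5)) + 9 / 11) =105485 / 37224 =2.83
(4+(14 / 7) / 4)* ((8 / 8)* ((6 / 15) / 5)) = 9 / 25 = 0.36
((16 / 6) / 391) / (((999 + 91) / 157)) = 628 / 639285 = 0.00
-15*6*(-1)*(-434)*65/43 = -2538900/43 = -59044.19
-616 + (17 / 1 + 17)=-582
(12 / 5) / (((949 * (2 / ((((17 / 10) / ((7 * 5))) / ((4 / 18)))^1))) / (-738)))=-169371 / 830375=-0.20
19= 19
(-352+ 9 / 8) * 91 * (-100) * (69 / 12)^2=3378154325 / 32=105567322.66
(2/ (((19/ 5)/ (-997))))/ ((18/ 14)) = -69790/ 171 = -408.13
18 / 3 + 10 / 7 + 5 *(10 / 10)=87 / 7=12.43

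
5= 5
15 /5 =3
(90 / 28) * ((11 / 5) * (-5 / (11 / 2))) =-45 / 7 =-6.43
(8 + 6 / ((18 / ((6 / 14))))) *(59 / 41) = 3363 / 287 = 11.72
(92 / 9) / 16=23 / 36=0.64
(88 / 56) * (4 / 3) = 44 / 21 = 2.10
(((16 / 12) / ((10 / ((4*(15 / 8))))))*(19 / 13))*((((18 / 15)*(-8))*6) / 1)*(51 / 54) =-5168 / 65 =-79.51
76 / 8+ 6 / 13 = 259 / 26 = 9.96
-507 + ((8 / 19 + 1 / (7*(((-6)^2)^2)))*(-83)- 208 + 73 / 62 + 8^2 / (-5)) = -20347139227 / 26717040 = -761.58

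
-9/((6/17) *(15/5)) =-17/2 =-8.50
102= 102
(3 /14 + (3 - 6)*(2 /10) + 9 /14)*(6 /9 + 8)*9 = 702 /35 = 20.06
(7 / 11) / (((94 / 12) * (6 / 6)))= 0.08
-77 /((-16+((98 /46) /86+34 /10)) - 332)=761530 /3407849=0.22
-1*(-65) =65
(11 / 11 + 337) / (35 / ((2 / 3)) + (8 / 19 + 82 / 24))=77064 / 12845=6.00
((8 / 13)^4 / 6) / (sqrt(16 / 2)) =512 * sqrt(2) / 85683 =0.01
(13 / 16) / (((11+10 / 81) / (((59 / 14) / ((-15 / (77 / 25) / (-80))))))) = 227799 / 45050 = 5.06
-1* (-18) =18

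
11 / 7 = 1.57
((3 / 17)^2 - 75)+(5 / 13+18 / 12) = -549155 / 7514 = -73.08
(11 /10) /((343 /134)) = 737 /1715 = 0.43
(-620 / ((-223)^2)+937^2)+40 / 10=43660718697 / 49729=877972.99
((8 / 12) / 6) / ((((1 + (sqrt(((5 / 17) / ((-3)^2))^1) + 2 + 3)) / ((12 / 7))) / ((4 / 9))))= 544 / 38521 -16 * sqrt(85) / 346689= 0.01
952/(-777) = -136/111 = -1.23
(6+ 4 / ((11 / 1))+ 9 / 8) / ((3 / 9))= 1977 / 88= 22.47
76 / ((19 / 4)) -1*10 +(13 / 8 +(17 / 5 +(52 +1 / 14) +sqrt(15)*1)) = 66.97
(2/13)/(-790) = -1/5135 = -0.00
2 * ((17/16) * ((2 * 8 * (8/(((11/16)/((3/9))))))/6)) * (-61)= -132736/99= -1340.77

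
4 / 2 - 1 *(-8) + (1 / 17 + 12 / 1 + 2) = 409 / 17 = 24.06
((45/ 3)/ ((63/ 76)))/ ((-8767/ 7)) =-380/ 26301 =-0.01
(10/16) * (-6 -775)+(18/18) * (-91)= -4633/8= -579.12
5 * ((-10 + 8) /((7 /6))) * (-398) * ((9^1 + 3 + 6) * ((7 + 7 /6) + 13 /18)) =3820800 /7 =545828.57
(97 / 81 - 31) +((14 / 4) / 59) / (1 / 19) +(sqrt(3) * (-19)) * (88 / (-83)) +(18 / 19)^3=-1824165605 / 65558322 +1672 * sqrt(3) / 83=7.07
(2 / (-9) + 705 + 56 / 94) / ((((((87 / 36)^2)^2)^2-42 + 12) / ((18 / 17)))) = 256589857161216 / 389390222702719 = 0.66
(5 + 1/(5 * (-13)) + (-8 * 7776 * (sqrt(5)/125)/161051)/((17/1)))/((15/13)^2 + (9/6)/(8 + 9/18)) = 5967/1805-876096 * sqrt(5)/7267426375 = 3.31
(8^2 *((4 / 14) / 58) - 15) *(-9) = 132.16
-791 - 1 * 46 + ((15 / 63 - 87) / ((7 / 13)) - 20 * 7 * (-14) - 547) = 60986 / 147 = 414.87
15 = 15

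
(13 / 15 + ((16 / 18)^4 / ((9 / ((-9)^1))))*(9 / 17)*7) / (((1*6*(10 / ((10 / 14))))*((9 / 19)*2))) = -1703483 / 93691080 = -0.02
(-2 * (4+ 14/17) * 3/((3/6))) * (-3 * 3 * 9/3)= 1562.82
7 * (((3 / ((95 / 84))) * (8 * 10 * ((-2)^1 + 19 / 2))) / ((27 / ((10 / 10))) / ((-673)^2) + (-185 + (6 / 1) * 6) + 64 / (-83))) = -74.39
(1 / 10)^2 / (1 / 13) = 13 / 100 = 0.13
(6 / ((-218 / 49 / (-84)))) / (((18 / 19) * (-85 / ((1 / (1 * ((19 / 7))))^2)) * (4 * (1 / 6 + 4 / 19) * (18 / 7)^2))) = -823543 / 43026660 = -0.02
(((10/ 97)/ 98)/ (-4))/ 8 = -5/ 152096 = -0.00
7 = 7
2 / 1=2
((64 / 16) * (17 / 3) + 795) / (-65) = -2453 / 195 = -12.58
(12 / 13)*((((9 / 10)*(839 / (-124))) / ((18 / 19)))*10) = -47823 / 806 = -59.33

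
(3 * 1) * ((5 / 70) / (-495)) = -1 / 2310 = -0.00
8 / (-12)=-2 / 3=-0.67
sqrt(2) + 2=3.41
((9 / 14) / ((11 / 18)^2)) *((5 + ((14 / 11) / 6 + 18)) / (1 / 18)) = 6700968 / 9317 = 719.22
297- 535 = -238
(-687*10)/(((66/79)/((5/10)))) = -90455/22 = -4111.59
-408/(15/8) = -1088/5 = -217.60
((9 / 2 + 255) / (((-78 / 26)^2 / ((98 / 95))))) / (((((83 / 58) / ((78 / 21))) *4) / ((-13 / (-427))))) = 847873 / 1442955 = 0.59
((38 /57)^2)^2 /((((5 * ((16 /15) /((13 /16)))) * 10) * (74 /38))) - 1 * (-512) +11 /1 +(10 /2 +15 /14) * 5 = 619141969 /1118880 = 553.36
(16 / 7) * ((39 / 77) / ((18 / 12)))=0.77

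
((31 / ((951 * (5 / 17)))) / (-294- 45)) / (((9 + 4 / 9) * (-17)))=31 / 15223925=0.00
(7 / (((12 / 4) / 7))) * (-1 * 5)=-245 / 3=-81.67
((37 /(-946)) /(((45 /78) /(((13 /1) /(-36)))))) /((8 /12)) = 0.04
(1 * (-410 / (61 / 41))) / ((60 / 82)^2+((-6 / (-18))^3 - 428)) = 152591094 / 236675791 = 0.64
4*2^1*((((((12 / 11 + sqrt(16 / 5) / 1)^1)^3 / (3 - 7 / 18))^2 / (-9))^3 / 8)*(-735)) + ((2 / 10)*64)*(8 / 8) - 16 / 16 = 280891284532833829856282680652891947008*sqrt(5) / 2128250920936362219545865491796875 + 6909288318613735453638828955493422056007 / 23410760130299984415004520409765625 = 590254.24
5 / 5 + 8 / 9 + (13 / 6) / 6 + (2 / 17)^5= 2.25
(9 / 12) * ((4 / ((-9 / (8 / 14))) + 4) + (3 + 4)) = 677 / 84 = 8.06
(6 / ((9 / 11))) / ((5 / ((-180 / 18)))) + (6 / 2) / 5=-211 / 15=-14.07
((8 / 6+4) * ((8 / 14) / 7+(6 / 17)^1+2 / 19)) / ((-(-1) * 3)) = 45568 / 47481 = 0.96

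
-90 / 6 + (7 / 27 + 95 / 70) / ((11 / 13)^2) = -582811 / 45738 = -12.74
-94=-94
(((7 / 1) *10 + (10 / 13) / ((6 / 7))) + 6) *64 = 191936 / 39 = 4921.44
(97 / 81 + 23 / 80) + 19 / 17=286711 / 110160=2.60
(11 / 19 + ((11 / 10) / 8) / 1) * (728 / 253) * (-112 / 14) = -36036 / 2185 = -16.49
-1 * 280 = -280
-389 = -389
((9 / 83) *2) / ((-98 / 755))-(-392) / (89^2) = -52228931 / 32214707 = -1.62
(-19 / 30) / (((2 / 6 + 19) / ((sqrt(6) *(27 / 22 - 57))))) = 4.48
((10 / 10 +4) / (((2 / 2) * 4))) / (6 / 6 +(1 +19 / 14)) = 35 / 94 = 0.37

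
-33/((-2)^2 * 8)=-33/32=-1.03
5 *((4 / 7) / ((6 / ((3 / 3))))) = 10 / 21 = 0.48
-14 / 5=-2.80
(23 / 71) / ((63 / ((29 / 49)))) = 667 / 219177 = 0.00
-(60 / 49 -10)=430 / 49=8.78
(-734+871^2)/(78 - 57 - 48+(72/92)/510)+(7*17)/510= -3704239673/131955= -28071.99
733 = 733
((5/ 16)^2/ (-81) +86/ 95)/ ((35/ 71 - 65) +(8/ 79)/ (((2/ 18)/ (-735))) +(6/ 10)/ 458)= -2287523568581/ 1858188850770816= -0.00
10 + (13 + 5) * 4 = 82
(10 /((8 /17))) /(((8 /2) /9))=765 /16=47.81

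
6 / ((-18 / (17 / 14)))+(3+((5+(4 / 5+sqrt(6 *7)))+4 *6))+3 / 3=sqrt(42)+7013 / 210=39.88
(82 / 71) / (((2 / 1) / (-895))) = -36695 / 71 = -516.83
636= 636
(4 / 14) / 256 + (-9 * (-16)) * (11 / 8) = 177409 / 896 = 198.00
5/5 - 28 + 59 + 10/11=362/11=32.91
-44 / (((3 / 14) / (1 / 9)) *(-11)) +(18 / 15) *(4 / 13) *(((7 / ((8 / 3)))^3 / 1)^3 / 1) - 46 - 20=62454447910021 / 29444014080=2121.13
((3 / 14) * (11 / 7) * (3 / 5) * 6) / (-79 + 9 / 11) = -3267 / 210700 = -0.02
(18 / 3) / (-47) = -6 / 47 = -0.13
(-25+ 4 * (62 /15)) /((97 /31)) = -3937 /1455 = -2.71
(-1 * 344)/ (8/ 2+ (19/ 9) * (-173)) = 3096/ 3251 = 0.95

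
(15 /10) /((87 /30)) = 15 /29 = 0.52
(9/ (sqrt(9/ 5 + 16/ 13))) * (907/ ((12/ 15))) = 40815 * sqrt(12805)/ 788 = 5861.16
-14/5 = -2.80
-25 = -25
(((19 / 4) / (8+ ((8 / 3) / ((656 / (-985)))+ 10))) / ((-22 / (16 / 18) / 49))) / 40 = -38171 / 2272380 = -0.02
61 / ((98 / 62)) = 1891 / 49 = 38.59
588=588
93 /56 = 1.66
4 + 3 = 7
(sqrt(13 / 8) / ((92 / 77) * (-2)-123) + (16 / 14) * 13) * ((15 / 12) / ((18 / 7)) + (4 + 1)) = 5135 / 63-6083 * sqrt(26) / 556128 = 81.45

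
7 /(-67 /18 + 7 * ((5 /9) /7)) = -42 /19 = -2.21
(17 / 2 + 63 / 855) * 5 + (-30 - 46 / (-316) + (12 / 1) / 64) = 317047 / 24016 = 13.20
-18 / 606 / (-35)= 3 / 3535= 0.00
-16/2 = -8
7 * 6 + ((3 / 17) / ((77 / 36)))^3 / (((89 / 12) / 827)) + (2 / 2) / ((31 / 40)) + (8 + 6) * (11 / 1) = 1221277223722324 / 6188289749411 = 197.35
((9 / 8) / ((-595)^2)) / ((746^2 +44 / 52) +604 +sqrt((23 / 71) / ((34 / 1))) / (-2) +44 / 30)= 13689*sqrt(55522) / 6455375336706292020820964 +2707388805771 / 474659951228403825060365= 0.00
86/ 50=43/ 25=1.72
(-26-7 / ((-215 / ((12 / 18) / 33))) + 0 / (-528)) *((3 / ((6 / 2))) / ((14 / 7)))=-276698 / 21285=-13.00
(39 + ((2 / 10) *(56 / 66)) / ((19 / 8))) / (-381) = -122489 / 1194435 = -0.10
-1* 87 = -87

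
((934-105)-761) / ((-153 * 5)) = -4 / 45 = -0.09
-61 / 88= -0.69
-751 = -751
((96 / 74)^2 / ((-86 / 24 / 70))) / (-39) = 645120 / 765271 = 0.84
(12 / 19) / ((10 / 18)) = 108 / 95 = 1.14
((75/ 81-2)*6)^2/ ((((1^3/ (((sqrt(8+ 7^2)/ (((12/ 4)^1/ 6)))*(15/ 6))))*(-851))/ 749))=-12598180*sqrt(57)/ 68931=-1379.85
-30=-30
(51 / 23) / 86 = 51 / 1978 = 0.03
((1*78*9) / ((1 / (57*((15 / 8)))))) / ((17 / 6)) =26479.85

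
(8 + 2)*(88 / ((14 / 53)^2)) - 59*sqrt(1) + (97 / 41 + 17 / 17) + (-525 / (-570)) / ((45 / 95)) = 12558.15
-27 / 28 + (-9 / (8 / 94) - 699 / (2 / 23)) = -8145.21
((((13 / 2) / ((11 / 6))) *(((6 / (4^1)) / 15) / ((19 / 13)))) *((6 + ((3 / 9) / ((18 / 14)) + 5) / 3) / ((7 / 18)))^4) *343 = 210288375744512 / 15997905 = 13144744.62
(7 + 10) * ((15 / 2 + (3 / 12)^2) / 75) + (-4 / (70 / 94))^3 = -315416501 / 2058000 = -153.26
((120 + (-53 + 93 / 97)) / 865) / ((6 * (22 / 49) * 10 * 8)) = 5047 / 13844325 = 0.00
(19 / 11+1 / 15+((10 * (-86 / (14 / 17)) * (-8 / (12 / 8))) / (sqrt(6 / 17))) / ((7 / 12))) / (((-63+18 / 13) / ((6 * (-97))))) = 746512 / 44055+589946240 * sqrt(102) / 39249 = 151821.19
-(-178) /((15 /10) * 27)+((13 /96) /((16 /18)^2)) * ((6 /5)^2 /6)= 9198893 /2073600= 4.44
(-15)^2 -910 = -685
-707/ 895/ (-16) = 707/ 14320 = 0.05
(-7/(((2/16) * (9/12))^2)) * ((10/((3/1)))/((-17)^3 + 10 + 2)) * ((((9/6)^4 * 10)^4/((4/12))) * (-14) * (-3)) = 2197176384375/4901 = 448311851.54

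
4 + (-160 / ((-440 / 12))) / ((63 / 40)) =1564 / 231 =6.77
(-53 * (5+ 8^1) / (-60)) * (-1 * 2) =-689 / 30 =-22.97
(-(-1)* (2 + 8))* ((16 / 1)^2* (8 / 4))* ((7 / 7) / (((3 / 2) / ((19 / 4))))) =48640 / 3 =16213.33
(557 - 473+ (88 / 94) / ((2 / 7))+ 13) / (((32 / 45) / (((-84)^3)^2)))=2328282594852480 / 47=49537927550052.77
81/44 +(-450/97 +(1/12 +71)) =68.29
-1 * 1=-1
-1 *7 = -7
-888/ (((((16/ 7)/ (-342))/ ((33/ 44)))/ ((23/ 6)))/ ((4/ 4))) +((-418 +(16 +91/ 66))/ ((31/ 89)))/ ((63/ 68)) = 196312257781/ 515592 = 380751.17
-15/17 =-0.88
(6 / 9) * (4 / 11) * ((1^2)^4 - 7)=-16 / 11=-1.45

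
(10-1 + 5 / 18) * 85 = 14195 / 18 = 788.61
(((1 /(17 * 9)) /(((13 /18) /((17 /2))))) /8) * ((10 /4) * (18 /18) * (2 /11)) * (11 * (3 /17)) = 0.01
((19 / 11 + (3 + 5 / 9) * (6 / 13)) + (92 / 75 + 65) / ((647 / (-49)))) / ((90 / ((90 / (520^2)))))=-0.00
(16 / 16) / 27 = 1 / 27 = 0.04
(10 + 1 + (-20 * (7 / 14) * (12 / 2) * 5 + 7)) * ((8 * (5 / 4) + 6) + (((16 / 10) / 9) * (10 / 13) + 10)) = -287452 / 39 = -7370.56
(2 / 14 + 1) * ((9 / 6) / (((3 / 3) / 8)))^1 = 96 / 7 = 13.71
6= 6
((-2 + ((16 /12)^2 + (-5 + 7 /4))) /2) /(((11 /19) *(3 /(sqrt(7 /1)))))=-2375 *sqrt(7) /2376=-2.64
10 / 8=1.25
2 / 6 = 1 / 3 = 0.33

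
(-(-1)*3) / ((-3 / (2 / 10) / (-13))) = 13 / 5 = 2.60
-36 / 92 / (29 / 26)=-234 / 667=-0.35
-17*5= -85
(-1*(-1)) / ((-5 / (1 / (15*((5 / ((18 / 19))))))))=-6 / 2375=-0.00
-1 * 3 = -3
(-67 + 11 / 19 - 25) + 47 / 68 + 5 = -110763 / 1292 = -85.73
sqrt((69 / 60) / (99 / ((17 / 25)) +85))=sqrt(391) / 280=0.07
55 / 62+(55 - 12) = 2721 / 62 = 43.89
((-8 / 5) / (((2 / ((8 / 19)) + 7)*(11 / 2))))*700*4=-35840 / 517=-69.32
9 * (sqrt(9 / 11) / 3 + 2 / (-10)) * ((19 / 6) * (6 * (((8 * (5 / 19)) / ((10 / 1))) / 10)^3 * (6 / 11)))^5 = -2293235712 / 150667473127000251922607421875 + 2293235712 * sqrt(11) / 331468440879400554229736328125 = 0.00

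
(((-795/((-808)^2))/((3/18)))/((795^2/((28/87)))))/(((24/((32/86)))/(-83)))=581/121354972380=0.00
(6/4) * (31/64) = 93/128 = 0.73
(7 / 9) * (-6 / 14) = -1 / 3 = -0.33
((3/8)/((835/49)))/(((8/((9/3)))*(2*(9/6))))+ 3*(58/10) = 930003/53440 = 17.40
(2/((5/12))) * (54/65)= 1296/325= 3.99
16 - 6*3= -2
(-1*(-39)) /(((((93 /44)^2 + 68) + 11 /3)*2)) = 113256 /442187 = 0.26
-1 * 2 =-2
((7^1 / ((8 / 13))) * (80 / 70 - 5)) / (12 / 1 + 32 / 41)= -14391 / 4192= -3.43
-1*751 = -751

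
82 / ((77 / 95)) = 7790 / 77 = 101.17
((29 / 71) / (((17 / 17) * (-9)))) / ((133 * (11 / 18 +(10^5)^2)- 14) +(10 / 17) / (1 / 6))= -986 / 28895580001538357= -0.00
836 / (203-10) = 836 / 193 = 4.33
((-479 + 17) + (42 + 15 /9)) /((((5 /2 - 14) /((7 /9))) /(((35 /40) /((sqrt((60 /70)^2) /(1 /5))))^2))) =4218557 /3576960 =1.18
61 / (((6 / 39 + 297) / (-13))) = -10309 / 3863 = -2.67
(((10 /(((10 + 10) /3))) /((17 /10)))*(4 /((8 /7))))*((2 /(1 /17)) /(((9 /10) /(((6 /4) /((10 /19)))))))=665 /2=332.50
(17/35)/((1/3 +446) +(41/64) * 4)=816/754145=0.00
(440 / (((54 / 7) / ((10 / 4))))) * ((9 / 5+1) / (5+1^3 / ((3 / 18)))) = 980 / 27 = 36.30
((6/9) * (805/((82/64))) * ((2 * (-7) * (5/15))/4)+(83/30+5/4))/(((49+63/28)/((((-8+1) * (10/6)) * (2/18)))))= 25037299/2042415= 12.26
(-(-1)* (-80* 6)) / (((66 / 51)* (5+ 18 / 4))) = -8160 / 209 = -39.04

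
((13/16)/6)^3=0.00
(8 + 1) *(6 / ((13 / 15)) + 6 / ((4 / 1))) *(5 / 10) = 1971 / 52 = 37.90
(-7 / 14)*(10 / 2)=-5 / 2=-2.50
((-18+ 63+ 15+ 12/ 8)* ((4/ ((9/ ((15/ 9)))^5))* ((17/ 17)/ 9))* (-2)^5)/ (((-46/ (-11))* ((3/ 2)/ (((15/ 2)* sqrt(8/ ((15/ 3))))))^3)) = -3608000000* sqrt(10)/ 990074583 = -11.52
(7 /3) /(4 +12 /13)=91 /192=0.47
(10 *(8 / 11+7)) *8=6800 / 11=618.18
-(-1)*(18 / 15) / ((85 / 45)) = 54 / 85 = 0.64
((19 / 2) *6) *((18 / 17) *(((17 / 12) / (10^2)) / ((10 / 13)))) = 2223 / 2000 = 1.11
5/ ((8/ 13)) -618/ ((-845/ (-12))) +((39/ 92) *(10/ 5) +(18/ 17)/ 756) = 10984447/ 55506360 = 0.20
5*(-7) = -35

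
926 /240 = 463 /120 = 3.86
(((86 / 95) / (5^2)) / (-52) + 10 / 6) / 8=308621 / 1482000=0.21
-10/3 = -3.33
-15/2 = -7.50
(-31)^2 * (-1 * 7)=-6727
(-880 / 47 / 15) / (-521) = 176 / 73461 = 0.00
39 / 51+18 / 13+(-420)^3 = -74087997.85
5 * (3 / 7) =2.14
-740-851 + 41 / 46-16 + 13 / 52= -147739 / 92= -1605.86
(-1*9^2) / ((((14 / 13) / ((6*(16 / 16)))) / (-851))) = 2688309 / 7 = 384044.14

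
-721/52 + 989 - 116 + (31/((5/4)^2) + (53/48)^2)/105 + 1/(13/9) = 9659828731/11232000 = 860.03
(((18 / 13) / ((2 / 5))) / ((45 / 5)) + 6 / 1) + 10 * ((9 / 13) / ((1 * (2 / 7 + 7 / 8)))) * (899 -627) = 275255 / 169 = 1628.73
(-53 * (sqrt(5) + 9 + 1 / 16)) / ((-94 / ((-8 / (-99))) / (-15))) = -38425 / 6204-1060 * sqrt(5) / 1551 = -7.72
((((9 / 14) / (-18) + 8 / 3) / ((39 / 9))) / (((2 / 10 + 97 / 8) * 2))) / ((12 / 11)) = 55 / 2436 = 0.02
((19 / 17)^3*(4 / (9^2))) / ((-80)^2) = 6859 / 636724800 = 0.00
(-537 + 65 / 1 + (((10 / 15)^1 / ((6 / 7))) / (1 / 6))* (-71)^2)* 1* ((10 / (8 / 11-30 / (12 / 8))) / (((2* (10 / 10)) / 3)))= -1901845 / 106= -17941.93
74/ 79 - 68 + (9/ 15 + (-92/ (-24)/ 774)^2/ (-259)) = -146643603942827/ 2206384926480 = -66.46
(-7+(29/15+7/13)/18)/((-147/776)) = 9346144/257985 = 36.23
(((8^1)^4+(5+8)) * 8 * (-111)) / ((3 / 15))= -18243960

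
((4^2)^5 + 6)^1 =1048582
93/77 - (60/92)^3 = 871656/936859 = 0.93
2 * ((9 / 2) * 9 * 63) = 5103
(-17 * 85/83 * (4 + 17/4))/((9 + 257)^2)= -47685/23490992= -0.00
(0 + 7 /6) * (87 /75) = 203 /150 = 1.35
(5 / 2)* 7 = 35 / 2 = 17.50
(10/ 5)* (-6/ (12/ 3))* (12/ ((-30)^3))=1/ 750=0.00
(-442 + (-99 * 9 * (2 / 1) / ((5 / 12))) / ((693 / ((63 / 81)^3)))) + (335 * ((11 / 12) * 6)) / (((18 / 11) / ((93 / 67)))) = 603727 / 540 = 1118.01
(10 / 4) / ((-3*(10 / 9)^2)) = -27 / 40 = -0.68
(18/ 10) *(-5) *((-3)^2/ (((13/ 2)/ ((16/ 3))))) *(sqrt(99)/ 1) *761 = -1972512 *sqrt(11)/ 13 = -503237.09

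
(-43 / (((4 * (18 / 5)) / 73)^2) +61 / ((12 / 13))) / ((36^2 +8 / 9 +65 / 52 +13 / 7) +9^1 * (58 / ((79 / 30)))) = -2978512747 / 4295036304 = -0.69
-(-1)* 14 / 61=14 / 61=0.23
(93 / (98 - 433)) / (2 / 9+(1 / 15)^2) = -1395 / 1139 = -1.22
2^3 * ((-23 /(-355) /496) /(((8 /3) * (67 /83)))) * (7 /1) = 0.00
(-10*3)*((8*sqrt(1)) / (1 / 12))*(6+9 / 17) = -319680 / 17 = -18804.71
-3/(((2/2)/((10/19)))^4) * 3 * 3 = -270000/130321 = -2.07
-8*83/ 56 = -83/ 7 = -11.86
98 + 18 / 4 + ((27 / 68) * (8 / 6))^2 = 59407 / 578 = 102.78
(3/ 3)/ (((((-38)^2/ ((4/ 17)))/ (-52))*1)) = -52/ 6137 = -0.01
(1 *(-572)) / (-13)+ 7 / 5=227 / 5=45.40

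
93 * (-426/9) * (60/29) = -264120/29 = -9107.59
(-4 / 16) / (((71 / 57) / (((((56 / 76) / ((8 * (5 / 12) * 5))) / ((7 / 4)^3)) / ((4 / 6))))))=-216 / 86975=-0.00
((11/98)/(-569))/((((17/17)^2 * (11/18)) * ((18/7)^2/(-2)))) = 1/10242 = 0.00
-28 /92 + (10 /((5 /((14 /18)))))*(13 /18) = 1526 /1863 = 0.82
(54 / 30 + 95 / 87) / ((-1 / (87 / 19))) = -13.24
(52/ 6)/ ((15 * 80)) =13/ 1800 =0.01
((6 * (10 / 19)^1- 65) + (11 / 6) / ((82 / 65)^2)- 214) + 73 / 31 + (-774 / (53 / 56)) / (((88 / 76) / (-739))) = 521677.15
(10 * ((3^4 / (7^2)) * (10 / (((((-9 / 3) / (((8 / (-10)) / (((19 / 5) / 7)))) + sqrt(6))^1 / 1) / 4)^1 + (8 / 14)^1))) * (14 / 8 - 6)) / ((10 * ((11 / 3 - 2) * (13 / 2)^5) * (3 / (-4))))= 170615808 / 25826769787 - 5640192 * sqrt(6) / 3689538541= 0.00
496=496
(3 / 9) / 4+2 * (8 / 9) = 1.86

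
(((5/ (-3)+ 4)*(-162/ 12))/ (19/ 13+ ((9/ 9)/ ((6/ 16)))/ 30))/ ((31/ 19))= -700245/ 56234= -12.45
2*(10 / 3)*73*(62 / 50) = 9052 / 15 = 603.47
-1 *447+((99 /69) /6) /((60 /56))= -154138 /345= -446.78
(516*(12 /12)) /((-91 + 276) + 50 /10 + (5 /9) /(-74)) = 343656 /126535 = 2.72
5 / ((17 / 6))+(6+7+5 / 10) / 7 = 879 / 238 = 3.69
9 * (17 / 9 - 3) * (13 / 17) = -130 / 17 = -7.65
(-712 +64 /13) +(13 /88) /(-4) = -3235753 /4576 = -707.11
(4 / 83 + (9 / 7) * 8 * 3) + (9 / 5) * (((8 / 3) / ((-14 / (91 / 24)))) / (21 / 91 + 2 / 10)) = 129621 / 4648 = 27.89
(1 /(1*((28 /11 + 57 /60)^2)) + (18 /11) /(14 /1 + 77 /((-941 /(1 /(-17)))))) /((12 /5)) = 144778134253 /1748809413582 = 0.08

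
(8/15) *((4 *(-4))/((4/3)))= -32/5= -6.40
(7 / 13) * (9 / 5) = 63 / 65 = 0.97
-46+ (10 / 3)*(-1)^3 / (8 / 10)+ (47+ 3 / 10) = -43 / 15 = -2.87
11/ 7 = 1.57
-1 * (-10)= 10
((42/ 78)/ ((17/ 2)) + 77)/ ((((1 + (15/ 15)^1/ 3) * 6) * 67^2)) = 17031/ 7936552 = 0.00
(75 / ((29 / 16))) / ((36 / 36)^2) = 1200 / 29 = 41.38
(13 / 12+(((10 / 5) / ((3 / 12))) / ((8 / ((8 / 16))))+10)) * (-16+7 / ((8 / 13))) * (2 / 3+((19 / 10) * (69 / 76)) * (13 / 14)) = -19599973 / 161280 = -121.53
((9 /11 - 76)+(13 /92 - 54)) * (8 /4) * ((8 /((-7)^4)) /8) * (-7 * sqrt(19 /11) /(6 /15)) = 2.47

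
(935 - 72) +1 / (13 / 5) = 11224 / 13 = 863.38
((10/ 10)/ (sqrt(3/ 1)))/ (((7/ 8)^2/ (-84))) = -256 * sqrt(3)/ 7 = -63.34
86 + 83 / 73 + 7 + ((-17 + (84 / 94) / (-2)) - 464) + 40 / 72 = -386.75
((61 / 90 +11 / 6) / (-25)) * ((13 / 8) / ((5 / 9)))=-1469 / 5000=-0.29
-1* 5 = -5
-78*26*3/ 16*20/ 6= -2535/ 2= -1267.50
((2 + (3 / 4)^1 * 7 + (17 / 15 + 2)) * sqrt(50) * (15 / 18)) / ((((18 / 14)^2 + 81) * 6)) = 30527 * sqrt(2) / 349920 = 0.12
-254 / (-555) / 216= 127 / 59940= 0.00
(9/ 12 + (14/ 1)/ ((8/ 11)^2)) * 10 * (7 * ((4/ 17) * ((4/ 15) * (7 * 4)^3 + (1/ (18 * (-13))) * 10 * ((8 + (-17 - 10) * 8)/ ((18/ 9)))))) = 401828882/ 153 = 2626332.56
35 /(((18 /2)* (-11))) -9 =-9.35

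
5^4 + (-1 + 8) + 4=636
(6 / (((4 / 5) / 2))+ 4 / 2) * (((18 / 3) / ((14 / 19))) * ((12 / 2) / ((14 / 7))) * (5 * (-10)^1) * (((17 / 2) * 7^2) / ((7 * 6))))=-411825 / 2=-205912.50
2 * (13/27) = 26/27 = 0.96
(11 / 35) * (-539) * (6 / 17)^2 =-30492 / 1445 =-21.10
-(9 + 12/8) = -21/2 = -10.50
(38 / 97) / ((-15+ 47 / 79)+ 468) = 79 / 91471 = 0.00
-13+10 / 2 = -8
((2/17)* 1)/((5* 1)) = 2/85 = 0.02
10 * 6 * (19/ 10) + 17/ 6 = 701/ 6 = 116.83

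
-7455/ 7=-1065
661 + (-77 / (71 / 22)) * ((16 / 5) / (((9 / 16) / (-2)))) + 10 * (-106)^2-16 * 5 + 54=361886353 / 3195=113266.46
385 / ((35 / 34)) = 374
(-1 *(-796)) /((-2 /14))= -5572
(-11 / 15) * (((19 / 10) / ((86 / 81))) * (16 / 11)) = -2052 / 1075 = -1.91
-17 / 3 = -5.67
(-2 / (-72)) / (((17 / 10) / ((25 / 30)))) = 25 / 1836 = 0.01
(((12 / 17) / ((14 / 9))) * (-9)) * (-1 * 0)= 0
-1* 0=0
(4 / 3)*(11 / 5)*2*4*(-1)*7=-2464 / 15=-164.27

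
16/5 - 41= -189/5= -37.80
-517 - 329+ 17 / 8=-6751 / 8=-843.88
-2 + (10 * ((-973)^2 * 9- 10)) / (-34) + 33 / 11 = -42602738 / 17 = -2506043.41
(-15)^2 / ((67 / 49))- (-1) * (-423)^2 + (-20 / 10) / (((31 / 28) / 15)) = 371921028 / 2077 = 179066.46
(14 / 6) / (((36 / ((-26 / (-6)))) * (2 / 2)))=91 / 324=0.28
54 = 54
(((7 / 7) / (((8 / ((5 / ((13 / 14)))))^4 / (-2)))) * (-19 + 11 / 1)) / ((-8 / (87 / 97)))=-130554375 / 354613376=-0.37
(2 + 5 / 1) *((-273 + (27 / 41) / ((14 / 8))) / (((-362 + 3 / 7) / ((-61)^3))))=-124317720681 / 103771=-1198000.60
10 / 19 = 0.53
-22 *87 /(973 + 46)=-1914 /1019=-1.88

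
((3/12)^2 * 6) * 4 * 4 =6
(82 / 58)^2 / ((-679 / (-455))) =109265 / 81577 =1.34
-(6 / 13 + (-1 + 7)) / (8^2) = -21 / 208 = -0.10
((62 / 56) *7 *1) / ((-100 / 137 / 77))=-327019 / 400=-817.55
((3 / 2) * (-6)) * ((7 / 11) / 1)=-63 / 11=-5.73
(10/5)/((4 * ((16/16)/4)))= 2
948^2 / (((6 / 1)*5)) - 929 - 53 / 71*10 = 10302219 / 355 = 29020.34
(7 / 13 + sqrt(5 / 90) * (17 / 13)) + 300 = 17 * sqrt(2) / 78 + 3907 / 13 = 300.85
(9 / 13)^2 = 81 / 169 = 0.48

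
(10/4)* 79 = 197.50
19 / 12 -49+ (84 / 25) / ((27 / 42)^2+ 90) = -27987073 / 590700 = -47.38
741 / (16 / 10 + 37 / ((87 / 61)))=322335 / 11981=26.90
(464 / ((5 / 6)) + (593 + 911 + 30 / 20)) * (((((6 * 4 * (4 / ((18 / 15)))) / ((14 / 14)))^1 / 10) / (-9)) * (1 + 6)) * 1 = -577444 / 45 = -12832.09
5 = 5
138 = 138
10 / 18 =5 / 9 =0.56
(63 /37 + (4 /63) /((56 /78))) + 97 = 98.79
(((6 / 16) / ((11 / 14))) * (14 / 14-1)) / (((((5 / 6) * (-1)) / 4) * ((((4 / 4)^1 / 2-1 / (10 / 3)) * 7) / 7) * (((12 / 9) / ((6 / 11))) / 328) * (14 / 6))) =0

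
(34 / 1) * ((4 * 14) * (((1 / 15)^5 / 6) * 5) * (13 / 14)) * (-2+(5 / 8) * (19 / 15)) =-6409 / 2733750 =-0.00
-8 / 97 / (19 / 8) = -64 / 1843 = -0.03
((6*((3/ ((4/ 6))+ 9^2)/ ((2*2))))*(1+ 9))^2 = 6579225/ 4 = 1644806.25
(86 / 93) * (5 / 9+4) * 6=7052 / 279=25.28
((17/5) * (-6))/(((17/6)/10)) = -72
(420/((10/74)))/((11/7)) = 21756/11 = 1977.82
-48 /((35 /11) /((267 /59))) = -68.27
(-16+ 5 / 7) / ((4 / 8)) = -214 / 7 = -30.57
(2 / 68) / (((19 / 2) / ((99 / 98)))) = 99 / 31654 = 0.00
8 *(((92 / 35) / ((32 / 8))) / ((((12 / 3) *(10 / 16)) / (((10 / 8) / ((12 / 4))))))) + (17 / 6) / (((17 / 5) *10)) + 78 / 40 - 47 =-9259 / 210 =-44.09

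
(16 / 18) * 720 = 640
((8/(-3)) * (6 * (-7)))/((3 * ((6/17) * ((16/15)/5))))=2975/6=495.83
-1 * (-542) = 542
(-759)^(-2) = 1/576081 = 0.00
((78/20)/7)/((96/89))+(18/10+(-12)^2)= 327749/2240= 146.32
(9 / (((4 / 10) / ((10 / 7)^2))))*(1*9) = 20250 / 49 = 413.27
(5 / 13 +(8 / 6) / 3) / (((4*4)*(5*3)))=97 / 28080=0.00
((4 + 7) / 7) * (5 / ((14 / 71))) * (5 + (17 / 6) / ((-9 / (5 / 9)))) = 1308175 / 6804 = 192.27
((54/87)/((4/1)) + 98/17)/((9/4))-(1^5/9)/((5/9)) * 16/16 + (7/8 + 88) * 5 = 79299139/177480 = 446.81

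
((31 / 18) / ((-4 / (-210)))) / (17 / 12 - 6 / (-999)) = 63.55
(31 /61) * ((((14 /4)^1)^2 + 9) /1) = 2635 /244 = 10.80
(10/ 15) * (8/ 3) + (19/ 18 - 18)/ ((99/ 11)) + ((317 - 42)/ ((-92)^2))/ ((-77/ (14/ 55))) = -396097/ 3770712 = -0.11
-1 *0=0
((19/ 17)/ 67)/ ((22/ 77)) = 133/ 2278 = 0.06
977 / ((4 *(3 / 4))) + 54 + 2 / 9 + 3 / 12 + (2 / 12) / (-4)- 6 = 26935 / 72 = 374.10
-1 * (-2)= 2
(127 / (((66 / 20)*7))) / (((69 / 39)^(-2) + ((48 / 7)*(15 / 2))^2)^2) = 121901538010 / 155145861530740113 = 0.00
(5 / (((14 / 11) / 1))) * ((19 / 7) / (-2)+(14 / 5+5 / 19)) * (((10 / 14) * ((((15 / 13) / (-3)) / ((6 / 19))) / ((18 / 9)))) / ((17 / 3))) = -623975 / 1212848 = -0.51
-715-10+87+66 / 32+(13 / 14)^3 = -3485631 / 5488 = -635.14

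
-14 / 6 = -2.33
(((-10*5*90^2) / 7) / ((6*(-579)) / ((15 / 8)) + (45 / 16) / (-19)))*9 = 1846800000 / 6571789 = 281.02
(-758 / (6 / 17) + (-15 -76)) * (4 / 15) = -26864 / 45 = -596.98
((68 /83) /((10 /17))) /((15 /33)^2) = 69938 /10375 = 6.74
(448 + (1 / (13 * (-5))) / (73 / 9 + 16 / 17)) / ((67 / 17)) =685627799 / 6031675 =113.67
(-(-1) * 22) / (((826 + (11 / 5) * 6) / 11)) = 0.29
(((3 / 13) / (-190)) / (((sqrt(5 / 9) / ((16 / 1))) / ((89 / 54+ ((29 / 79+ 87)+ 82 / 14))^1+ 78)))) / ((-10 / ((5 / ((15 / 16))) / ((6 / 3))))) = 16519408*sqrt(5) / 30732975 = 1.20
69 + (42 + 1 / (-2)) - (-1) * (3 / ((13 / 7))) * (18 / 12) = 1468 / 13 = 112.92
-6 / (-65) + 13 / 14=929 / 910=1.02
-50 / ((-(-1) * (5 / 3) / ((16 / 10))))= -48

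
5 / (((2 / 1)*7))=5 / 14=0.36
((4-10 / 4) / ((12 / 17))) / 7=17 / 56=0.30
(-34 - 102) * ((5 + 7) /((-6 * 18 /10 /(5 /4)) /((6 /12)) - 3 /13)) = 176800 /1897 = 93.20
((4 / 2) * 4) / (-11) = -8 / 11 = -0.73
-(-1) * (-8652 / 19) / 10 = -4326 / 95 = -45.54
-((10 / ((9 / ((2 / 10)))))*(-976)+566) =-3142 / 9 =-349.11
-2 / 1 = -2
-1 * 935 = -935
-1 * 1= -1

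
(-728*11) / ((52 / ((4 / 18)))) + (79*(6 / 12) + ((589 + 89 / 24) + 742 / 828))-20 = 319543 / 552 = 578.88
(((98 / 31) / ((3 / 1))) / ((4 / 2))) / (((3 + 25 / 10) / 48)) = 4.60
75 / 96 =25 / 32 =0.78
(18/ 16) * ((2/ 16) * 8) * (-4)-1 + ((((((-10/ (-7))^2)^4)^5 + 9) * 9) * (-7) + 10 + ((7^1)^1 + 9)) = -180000994131242381938226916484086738833299/ 1819087360259722281640410039778286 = -98951264.28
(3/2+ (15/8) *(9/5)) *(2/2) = 39/8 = 4.88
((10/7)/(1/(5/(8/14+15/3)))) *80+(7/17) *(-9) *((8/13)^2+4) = 744140/8619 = 86.34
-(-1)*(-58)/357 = -58/357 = -0.16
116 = 116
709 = 709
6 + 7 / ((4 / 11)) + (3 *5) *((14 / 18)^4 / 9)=2036003 / 78732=25.86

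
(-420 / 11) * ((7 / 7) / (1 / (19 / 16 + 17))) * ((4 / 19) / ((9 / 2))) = -6790 / 209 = -32.49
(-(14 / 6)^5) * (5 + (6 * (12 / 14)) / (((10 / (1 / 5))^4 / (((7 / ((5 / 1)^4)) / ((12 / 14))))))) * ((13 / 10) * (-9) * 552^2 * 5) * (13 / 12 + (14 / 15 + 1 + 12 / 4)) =407470779968022038359 / 10986328125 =37088895883.31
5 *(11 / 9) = 55 / 9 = 6.11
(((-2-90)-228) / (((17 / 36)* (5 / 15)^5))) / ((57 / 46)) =-42923520 / 323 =-132890.15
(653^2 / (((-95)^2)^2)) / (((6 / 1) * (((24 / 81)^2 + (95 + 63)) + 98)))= 103617387 / 30411708560000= 0.00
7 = 7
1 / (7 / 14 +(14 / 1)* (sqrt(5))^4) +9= 6311 / 701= 9.00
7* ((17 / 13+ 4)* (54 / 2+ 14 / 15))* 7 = 472213 / 65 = 7264.82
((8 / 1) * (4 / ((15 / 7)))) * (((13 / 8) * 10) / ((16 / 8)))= 364 / 3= 121.33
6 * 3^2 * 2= 108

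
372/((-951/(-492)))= 61008/317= 192.45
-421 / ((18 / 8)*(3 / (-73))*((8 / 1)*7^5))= 30733 / 907578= 0.03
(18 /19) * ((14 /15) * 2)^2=1568 /475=3.30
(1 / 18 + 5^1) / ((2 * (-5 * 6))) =-91 / 1080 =-0.08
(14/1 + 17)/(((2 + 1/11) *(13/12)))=4092/299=13.69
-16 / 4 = -4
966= 966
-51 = -51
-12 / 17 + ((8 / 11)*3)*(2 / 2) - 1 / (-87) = 24199 / 16269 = 1.49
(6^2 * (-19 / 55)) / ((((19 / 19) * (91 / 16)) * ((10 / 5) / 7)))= -5472 / 715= -7.65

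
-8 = -8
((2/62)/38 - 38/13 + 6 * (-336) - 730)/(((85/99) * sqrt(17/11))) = -833520501 * sqrt(187)/4425746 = -2575.44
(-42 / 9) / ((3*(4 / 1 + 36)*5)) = -7 / 900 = -0.01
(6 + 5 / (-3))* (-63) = -273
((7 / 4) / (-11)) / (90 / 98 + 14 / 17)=-5831 / 63844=-0.09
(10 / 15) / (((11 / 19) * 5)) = 38 / 165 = 0.23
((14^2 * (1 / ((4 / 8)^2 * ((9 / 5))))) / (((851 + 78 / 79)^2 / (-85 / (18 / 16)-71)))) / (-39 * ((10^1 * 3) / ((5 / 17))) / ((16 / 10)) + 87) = 18439408960 / 503086821483699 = 0.00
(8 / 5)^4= 4096 / 625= 6.55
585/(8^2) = 585/64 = 9.14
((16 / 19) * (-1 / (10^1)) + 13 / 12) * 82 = 46699 / 570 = 81.93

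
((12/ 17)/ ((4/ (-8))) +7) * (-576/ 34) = -94.67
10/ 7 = 1.43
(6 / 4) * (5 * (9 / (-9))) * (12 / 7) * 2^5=-2880 / 7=-411.43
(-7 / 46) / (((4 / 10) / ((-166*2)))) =126.30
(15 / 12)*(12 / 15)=1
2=2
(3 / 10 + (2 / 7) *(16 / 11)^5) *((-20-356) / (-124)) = 1144618777 / 174740335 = 6.55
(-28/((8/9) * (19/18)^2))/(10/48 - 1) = 244944/6859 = 35.71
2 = 2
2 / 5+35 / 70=9 / 10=0.90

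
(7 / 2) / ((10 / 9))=63 / 20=3.15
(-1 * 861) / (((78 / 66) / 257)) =-2434047 / 13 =-187234.38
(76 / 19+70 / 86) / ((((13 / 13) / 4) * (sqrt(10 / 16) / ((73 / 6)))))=20148 * sqrt(10) / 215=296.34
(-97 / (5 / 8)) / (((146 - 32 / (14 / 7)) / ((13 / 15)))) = -388 / 375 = -1.03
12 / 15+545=2729 / 5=545.80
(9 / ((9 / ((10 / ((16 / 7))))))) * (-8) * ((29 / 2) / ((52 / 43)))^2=-54425315 / 10816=-5031.93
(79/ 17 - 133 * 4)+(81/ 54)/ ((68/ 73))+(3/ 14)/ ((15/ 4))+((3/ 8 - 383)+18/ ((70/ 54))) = -2128731/ 2380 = -894.42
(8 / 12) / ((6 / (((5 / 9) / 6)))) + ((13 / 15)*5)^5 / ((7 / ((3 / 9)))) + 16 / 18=751763 / 10206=73.66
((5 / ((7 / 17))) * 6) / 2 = 255 / 7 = 36.43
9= 9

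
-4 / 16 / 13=-1 / 52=-0.02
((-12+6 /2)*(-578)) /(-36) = -289 /2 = -144.50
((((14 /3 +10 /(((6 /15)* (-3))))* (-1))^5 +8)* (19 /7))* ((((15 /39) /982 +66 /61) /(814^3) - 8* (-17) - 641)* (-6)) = 93838079549430049949485 /17010336814789032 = 5516532.72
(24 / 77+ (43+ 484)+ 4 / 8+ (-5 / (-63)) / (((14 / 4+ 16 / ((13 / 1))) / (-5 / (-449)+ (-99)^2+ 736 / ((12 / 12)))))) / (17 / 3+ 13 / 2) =53932143649 / 931292901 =57.91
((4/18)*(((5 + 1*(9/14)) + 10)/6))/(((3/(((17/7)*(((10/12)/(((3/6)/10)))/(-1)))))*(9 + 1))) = -6205/7938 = -0.78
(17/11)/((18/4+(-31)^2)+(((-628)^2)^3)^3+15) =34/5078041760664044715297017023231320990867147622208579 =0.00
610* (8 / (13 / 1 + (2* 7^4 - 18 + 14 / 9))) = 43920 / 43187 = 1.02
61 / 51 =1.20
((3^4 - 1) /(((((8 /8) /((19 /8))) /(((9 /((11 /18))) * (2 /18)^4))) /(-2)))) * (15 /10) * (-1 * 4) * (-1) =-1520 /297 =-5.12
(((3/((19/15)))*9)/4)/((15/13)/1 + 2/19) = 5265/1244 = 4.23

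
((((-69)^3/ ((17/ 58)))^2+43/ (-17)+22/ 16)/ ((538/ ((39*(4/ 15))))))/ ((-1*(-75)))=37755816862831639/ 116611500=323774386.43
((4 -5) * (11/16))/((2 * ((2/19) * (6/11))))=-2299/384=-5.99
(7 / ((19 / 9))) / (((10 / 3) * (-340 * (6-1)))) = -189 / 323000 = -0.00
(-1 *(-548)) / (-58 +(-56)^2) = 274 / 1539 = 0.18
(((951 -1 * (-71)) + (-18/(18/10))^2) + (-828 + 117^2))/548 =13983/548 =25.52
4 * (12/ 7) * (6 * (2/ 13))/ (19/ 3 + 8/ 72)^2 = 11664/ 76531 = 0.15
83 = 83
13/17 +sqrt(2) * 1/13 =sqrt(2)/13 +13/17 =0.87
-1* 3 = -3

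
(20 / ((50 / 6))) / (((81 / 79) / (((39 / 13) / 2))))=158 / 45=3.51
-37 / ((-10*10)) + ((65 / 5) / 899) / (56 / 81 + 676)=227914607 / 615949850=0.37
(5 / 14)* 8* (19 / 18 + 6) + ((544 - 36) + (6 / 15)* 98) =178718 / 315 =567.36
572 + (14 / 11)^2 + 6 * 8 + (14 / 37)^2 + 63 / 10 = 1040380087 / 1656490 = 628.06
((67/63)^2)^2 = 20151121/15752961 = 1.28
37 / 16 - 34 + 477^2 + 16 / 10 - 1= 18199833 / 80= 227497.91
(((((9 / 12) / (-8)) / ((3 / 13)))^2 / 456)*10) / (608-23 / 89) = 0.00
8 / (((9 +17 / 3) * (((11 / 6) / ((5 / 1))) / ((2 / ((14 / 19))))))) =3420 / 847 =4.04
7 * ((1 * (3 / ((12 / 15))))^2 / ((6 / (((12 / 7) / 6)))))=75 / 16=4.69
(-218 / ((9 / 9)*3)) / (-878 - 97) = 218 / 2925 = 0.07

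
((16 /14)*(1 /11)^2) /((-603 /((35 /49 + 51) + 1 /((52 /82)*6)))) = -113518 /139432293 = -0.00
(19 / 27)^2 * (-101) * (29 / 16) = -90.65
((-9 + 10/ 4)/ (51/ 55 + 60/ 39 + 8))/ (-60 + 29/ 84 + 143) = -0.01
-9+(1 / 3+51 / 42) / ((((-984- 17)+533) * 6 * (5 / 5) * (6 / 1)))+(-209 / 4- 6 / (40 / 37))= -18180313 / 272160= -66.80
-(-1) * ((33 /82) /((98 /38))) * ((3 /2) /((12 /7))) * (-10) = -3135 /2296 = -1.37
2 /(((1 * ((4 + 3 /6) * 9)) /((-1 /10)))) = -2 /405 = -0.00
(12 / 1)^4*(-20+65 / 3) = 34560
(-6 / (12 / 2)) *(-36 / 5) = 36 / 5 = 7.20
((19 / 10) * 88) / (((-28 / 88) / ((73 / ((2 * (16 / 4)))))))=-167827 / 35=-4795.06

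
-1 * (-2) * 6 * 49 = 588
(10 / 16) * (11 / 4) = 55 / 32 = 1.72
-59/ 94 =-0.63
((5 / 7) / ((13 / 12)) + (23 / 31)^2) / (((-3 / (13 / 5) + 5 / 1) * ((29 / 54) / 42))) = 17139438 / 696725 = 24.60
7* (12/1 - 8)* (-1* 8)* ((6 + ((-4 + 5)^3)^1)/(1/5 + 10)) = -7840/51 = -153.73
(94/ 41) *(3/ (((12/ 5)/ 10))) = 1175/ 41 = 28.66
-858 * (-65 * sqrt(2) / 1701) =18590 * sqrt(2) / 567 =46.37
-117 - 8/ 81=-9485/ 81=-117.10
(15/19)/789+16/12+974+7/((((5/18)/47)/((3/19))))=1162.34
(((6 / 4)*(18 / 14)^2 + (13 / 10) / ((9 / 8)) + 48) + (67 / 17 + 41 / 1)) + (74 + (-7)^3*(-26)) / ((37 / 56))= 38019185539 / 2773890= 13706.09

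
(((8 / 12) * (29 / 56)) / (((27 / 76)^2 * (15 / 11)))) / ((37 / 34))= 15661624 / 8496495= 1.84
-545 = -545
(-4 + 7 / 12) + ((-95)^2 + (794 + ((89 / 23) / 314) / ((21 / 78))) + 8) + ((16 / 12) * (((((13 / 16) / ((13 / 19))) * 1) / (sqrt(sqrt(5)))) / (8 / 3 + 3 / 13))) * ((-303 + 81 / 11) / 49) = 2979742475 / 303324 - 200811 * 5^(3 / 4) / 304535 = 9821.42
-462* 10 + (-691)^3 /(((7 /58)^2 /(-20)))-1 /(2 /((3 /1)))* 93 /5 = 453026952104.75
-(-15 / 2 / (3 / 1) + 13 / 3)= -1.83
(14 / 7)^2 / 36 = 1 / 9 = 0.11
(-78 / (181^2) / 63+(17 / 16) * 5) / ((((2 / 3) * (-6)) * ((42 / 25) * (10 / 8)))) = -292389845 / 462323232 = -0.63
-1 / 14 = -0.07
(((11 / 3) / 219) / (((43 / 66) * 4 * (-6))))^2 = 14641 / 12769904016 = 0.00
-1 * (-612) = 612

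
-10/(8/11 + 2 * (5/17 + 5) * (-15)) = 0.06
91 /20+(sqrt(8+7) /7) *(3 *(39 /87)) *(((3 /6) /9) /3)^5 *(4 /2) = 13 *sqrt(15) /15535083312+91 /20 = 4.55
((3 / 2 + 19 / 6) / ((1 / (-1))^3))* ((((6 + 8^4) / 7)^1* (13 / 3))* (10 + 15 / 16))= -4666025 / 36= -129611.81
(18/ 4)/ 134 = 9/ 268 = 0.03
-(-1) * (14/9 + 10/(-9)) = 4/9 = 0.44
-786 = -786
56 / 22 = 2.55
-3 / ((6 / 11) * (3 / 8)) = -44 / 3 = -14.67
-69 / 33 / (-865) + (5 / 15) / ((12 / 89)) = 847663 / 342540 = 2.47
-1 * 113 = -113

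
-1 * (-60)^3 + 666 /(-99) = 2375926 /11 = 215993.27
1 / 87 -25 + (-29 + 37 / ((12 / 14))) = -1883 / 174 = -10.82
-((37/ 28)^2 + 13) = -11561/ 784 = -14.75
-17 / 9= -1.89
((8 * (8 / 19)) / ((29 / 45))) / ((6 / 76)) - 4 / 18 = 17222 / 261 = 65.98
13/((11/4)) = 52/11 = 4.73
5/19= 0.26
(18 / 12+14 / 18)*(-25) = -56.94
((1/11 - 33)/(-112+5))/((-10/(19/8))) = -3439/47080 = -0.07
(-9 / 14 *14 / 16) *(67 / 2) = -603 / 32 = -18.84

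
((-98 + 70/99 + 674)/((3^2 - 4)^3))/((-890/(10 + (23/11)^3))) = -727291919/7329650625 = -0.10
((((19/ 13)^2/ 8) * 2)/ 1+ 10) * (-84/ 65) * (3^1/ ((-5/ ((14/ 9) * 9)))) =6280722/ 54925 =114.35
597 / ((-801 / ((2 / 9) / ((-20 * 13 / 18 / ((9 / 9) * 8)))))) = 1592 / 17355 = 0.09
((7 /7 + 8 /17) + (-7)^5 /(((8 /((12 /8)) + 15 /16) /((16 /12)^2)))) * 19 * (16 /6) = -1587780904 /6579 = -241340.77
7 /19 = 0.37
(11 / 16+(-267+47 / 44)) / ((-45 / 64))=20748 / 55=377.24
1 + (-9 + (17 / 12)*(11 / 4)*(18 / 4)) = 9.53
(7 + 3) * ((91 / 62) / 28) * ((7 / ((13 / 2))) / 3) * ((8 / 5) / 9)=28 / 837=0.03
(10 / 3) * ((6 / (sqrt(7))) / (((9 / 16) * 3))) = 320 * sqrt(7) / 189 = 4.48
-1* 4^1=-4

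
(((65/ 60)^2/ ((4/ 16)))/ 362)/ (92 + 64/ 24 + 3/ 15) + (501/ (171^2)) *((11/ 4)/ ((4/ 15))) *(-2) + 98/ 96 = 8938493681/ 13389154992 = 0.67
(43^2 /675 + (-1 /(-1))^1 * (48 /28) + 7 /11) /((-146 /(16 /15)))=-2116384 /56912625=-0.04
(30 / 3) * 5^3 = 1250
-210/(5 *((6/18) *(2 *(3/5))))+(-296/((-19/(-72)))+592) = -12059/19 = -634.68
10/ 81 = 0.12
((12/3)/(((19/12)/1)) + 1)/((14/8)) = 268/133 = 2.02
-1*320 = -320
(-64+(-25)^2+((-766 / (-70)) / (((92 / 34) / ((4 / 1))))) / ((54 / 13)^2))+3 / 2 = 330650492 / 586845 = 563.44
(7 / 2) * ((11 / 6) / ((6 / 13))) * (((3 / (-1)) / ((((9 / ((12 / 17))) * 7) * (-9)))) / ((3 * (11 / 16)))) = 104 / 4131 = 0.03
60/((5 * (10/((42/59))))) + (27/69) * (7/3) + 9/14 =2.41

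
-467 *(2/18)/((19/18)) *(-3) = 2802/19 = 147.47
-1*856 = -856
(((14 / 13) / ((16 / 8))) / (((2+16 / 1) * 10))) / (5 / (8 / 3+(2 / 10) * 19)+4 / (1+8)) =0.00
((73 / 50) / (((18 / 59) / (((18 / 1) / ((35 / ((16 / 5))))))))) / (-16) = -4307 / 8750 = -0.49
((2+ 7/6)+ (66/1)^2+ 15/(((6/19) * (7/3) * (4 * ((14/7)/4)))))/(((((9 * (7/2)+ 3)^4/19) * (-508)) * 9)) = -6973475/544078905363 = -0.00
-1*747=-747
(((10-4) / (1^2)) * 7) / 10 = 21 / 5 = 4.20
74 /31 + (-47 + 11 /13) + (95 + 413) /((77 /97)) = 18500102 /31031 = 596.18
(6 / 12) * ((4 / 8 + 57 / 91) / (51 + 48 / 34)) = 3485 / 324324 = 0.01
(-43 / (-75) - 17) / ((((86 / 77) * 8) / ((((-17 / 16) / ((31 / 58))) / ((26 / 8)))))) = 2922997 / 2599350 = 1.12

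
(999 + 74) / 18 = 1073 / 18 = 59.61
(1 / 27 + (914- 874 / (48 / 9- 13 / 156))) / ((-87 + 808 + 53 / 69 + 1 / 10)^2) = 7474188100 / 5209945690341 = 0.00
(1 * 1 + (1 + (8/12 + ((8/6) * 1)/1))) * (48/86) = 2.23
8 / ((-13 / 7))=-56 / 13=-4.31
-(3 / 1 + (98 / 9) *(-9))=95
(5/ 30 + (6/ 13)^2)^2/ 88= 13475/ 8225568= 0.00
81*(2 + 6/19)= 3564/19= 187.58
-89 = -89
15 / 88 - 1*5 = -425 / 88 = -4.83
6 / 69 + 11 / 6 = 265 / 138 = 1.92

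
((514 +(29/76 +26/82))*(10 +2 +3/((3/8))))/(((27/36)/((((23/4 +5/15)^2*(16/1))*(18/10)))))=34186622116/2337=14628421.96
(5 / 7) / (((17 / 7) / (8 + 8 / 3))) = 3.14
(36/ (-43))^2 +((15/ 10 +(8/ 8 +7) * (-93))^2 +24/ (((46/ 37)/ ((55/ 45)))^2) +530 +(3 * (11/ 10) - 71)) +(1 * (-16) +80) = 291482484660217/ 528185340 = 551856.45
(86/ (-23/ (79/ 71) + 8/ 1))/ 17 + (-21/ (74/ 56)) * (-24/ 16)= 14757616/ 629629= 23.44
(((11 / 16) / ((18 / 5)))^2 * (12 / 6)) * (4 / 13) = 3025 / 134784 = 0.02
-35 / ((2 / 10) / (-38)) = 6650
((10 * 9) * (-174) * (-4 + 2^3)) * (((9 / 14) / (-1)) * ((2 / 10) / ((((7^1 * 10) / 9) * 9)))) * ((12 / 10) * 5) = 169128 / 245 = 690.32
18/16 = 9/8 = 1.12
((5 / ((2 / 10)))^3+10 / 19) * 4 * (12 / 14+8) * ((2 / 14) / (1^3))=73627480 / 931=79084.30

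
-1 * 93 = -93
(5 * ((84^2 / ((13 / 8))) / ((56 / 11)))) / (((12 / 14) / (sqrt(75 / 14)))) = 23100 * sqrt(42) / 13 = 11515.78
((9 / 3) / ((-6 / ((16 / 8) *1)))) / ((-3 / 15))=5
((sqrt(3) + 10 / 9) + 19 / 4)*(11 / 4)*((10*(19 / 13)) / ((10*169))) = 209*sqrt(3) / 8788 + 44099 / 316368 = 0.18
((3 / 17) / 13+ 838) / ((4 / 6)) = 1257.02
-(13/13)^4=-1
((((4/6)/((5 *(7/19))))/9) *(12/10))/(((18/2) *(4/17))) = 323/14175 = 0.02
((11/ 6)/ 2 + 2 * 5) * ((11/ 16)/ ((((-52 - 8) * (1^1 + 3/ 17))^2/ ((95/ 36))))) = 7912531/ 1990656000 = 0.00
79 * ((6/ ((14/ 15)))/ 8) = 3555/ 56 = 63.48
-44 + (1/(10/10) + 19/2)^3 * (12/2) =27607/4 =6901.75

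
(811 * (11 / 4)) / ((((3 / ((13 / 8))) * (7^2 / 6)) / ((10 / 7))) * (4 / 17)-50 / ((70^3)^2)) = 1159749135545000 / 1291315423779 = 898.11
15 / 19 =0.79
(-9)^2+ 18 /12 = 165 /2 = 82.50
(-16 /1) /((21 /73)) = -1168 /21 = -55.62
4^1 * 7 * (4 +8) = 336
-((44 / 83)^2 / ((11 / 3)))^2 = -278784 / 47458321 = -0.01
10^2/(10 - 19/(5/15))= -100/47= -2.13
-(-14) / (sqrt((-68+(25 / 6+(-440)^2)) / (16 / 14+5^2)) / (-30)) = -180*sqrt(991679318) / 1161217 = -4.88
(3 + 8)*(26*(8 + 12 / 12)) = 2574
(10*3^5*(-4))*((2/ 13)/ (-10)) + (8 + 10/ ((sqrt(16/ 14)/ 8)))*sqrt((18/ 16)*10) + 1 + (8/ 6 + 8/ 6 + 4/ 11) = 12*sqrt(5) + 65881/ 429 + 30*sqrt(70) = 431.40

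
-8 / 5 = -1.60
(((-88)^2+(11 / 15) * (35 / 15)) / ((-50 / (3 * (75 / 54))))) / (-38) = 348557 / 20520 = 16.99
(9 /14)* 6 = 27 /7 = 3.86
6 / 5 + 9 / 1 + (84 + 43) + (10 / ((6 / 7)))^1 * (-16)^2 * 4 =181258 / 15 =12083.87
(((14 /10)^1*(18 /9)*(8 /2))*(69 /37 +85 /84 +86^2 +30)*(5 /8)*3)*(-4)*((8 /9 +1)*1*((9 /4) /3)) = -392512133 /444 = -884036.34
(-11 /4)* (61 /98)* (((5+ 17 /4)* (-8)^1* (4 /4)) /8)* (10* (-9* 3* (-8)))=3351645 /98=34200.46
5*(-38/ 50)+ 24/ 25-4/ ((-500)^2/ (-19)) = -177481/ 62500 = -2.84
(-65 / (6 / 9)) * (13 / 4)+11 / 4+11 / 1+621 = 2543 / 8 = 317.88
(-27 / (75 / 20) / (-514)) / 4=9 / 2570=0.00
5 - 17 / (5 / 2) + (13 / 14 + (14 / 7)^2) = 219 / 70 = 3.13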